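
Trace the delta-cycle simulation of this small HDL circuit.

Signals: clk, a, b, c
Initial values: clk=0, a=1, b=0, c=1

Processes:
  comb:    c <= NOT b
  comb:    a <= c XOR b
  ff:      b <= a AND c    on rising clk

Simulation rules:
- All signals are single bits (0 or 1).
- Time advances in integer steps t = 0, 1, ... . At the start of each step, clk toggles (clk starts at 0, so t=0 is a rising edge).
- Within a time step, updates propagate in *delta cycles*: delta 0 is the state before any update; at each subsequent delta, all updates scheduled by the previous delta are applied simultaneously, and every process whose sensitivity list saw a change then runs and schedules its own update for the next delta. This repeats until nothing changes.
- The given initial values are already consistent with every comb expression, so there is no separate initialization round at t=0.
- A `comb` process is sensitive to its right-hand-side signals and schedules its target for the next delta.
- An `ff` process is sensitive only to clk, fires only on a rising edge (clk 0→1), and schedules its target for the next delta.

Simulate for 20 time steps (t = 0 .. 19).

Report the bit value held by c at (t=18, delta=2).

[bits: c,clk,b,a]
t=0: Δ0=1001 Δ1=1101 Δ2=1111 Δ3=0110 Δ4=0111 | 4Δ
t=1: Δ0=0111 Δ1=0011 | 1Δ
t=2: Δ0=0011 Δ1=0111 Δ2=0101 Δ3=1100 Δ4=1101 | 4Δ
t=3: Δ0=1101 Δ1=1001 | 1Δ
t=4: Δ0=1001 Δ1=1101 Δ2=1111 Δ3=0110 Δ4=0111 | 4Δ
t=5: Δ0=0111 Δ1=0011 | 1Δ
t=6: Δ0=0011 Δ1=0111 Δ2=0101 Δ3=1100 Δ4=1101 | 4Δ
t=7: Δ0=1101 Δ1=1001 | 1Δ
t=8: Δ0=1001 Δ1=1101 Δ2=1111 Δ3=0110 Δ4=0111 | 4Δ
t=9: Δ0=0111 Δ1=0011 | 1Δ
t=10: Δ0=0011 Δ1=0111 Δ2=0101 Δ3=1100 Δ4=1101 | 4Δ
t=11: Δ0=1101 Δ1=1001 | 1Δ
t=12: Δ0=1001 Δ1=1101 Δ2=1111 Δ3=0110 Δ4=0111 | 4Δ
t=13: Δ0=0111 Δ1=0011 | 1Δ
t=14: Δ0=0011 Δ1=0111 Δ2=0101 Δ3=1100 Δ4=1101 | 4Δ
t=15: Δ0=1101 Δ1=1001 | 1Δ
t=16: Δ0=1001 Δ1=1101 Δ2=1111 Δ3=0110 Δ4=0111 | 4Δ
t=17: Δ0=0111 Δ1=0011 | 1Δ
t=18: Δ0=0011 Δ1=0111 Δ2=0101 Δ3=1100 Δ4=1101 | 4Δ
t=19: Δ0=1101 Δ1=1001 | 1Δ

0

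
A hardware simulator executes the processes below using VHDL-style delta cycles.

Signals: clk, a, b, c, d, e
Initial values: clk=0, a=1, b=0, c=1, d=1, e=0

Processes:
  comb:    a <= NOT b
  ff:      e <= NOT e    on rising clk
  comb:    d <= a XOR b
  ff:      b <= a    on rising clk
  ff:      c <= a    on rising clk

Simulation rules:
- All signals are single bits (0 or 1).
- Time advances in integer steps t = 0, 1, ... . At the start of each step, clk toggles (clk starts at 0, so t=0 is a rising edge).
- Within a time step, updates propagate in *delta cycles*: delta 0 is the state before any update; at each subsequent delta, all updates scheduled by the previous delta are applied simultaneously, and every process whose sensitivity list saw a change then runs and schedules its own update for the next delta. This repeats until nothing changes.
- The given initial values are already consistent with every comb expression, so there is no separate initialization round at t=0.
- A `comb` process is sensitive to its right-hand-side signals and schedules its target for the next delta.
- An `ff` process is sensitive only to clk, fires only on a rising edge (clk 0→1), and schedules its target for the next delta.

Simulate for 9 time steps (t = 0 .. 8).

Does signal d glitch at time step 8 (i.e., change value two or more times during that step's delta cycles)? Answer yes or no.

[bits: a,clk,c,d,e,b]
t=0: Δ0=101100 Δ1=111100 Δ2=111111 Δ3=011011 Δ4=011111 | 4Δ
t=1: Δ0=011111 Δ1=001111 | 1Δ
t=2: Δ0=001111 Δ1=011111 Δ2=010100 Δ3=110000 Δ4=110100 | 4Δ
t=3: Δ0=110100 Δ1=100100 | 1Δ
t=4: Δ0=100100 Δ1=110100 Δ2=111111 Δ3=011011 Δ4=011111 | 4Δ
t=5: Δ0=011111 Δ1=001111 | 1Δ
t=6: Δ0=001111 Δ1=011111 Δ2=010100 Δ3=110000 Δ4=110100 | 4Δ
t=7: Δ0=110100 Δ1=100100 | 1Δ
t=8: Δ0=100100 Δ1=110100 Δ2=111111 Δ3=011011 Δ4=011111 | 4Δ

yes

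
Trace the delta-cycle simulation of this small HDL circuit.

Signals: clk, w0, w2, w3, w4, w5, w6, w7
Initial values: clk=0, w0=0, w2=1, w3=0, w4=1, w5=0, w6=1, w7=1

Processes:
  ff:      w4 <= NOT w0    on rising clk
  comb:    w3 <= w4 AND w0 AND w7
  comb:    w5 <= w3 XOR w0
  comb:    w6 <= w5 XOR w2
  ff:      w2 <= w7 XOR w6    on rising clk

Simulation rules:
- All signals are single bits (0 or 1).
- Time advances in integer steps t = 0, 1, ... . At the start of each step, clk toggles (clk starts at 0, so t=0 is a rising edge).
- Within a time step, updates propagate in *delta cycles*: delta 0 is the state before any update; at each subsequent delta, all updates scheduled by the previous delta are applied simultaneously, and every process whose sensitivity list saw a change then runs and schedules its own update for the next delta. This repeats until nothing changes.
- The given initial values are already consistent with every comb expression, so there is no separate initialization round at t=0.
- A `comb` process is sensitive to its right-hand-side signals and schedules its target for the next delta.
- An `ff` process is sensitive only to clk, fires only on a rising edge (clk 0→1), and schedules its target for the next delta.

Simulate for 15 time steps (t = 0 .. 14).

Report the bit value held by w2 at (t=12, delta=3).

[bits: w4,w5,clk,w2,w7,w3,w0,w6]
t=0: Δ0=10011001 Δ1=10111001 Δ2=10101001 Δ3=10101000 | 3Δ
t=1: Δ0=10101000 Δ1=10001000 | 1Δ
t=2: Δ0=10001000 Δ1=10101000 Δ2=10111000 Δ3=10111001 | 3Δ
t=3: Δ0=10111001 Δ1=10011001 | 1Δ
t=4: Δ0=10011001 Δ1=10111001 Δ2=10101001 Δ3=10101000 | 3Δ
t=5: Δ0=10101000 Δ1=10001000 | 1Δ
t=6: Δ0=10001000 Δ1=10101000 Δ2=10111000 Δ3=10111001 | 3Δ
t=7: Δ0=10111001 Δ1=10011001 | 1Δ
t=8: Δ0=10011001 Δ1=10111001 Δ2=10101001 Δ3=10101000 | 3Δ
t=9: Δ0=10101000 Δ1=10001000 | 1Δ
t=10: Δ0=10001000 Δ1=10101000 Δ2=10111000 Δ3=10111001 | 3Δ
t=11: Δ0=10111001 Δ1=10011001 | 1Δ
t=12: Δ0=10011001 Δ1=10111001 Δ2=10101001 Δ3=10101000 | 3Δ
t=13: Δ0=10101000 Δ1=10001000 | 1Δ
t=14: Δ0=10001000 Δ1=10101000 Δ2=10111000 Δ3=10111001 | 3Δ

0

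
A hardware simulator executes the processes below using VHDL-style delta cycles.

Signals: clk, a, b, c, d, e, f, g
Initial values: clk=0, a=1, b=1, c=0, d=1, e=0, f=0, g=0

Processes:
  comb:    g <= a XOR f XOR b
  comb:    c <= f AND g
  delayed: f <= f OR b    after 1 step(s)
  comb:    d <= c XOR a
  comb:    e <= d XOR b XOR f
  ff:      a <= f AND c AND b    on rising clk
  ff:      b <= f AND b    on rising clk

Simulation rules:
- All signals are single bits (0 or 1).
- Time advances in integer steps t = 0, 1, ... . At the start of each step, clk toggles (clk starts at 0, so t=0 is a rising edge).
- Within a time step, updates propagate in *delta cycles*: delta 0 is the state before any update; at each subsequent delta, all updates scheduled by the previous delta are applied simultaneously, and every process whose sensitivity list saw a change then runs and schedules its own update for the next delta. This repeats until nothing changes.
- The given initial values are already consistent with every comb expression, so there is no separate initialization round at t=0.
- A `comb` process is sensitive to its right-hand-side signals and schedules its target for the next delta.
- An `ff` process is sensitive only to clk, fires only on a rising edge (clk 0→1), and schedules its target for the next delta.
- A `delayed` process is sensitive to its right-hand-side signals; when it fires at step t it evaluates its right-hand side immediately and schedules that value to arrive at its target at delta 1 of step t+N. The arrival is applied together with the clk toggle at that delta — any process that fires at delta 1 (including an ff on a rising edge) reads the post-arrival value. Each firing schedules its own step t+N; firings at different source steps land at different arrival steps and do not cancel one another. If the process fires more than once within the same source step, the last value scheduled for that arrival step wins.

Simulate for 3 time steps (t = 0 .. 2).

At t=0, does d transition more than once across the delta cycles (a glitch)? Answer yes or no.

[bits: clk,d,g,a,e,b,c,f]
t=0: Δ0=01010100 Δ1=11010100 Δ2=11000000 Δ3=10001000 Δ4=10000000 | 4Δ
t=1: Δ0=10000000 Δ1=00000000 | 1Δ
t=2: Δ0=00000000 Δ1=10000000 | 1Δ

no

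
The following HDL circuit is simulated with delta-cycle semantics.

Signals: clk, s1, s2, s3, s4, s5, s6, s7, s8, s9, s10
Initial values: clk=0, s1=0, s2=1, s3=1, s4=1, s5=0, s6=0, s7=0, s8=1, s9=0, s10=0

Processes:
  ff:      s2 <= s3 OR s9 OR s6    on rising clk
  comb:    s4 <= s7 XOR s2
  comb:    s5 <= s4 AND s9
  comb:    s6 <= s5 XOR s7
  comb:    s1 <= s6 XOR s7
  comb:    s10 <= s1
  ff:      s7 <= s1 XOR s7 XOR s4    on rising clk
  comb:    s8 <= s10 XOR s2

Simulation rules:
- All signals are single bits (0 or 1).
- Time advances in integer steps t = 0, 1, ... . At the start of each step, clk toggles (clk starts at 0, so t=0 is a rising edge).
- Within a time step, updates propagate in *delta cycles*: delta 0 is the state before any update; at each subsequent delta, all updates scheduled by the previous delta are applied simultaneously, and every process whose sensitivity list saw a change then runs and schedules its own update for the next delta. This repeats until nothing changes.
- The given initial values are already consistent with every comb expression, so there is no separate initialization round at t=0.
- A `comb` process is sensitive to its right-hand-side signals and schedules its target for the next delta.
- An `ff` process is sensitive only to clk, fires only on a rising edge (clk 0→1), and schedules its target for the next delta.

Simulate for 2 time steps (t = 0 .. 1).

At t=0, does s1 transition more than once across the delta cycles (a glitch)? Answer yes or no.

yes

[bits: s2,s3,s7,s5,s6,s1,s10,s4,clk,s8,s9]
t=0: Δ0=11000001010 Δ1=11000001110 Δ2=11100001110 Δ3=11101100110 Δ4=11101010110 Δ5=11101000100 Δ6=11101000110 | 6Δ
t=1: Δ0=11101000110 Δ1=11101000010 | 1Δ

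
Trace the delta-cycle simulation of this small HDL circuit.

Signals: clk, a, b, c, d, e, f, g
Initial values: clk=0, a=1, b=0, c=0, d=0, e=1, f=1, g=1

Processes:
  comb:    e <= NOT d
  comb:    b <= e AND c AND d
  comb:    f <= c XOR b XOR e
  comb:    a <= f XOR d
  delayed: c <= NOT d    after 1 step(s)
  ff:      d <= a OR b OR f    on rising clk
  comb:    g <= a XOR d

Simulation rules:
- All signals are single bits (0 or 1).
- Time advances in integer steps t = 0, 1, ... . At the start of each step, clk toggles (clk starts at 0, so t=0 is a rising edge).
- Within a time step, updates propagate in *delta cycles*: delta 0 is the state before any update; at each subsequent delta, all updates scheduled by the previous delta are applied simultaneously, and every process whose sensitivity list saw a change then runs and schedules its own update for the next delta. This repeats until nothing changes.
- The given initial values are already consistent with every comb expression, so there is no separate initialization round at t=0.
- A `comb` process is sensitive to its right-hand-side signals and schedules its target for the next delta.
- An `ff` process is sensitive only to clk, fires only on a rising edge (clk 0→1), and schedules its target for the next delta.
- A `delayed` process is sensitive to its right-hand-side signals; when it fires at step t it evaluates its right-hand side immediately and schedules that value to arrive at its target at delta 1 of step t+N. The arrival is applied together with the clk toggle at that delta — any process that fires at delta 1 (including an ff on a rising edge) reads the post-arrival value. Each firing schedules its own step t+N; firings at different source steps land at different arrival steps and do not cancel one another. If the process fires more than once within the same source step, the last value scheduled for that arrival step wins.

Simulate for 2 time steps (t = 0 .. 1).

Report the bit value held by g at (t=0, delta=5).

[bits: b,clk,a,d,g,f,c,e]
t=0: Δ0=00101101 Δ1=01101101 Δ2=01111101 Δ3=01010100 Δ4=01011000 Δ5=01111000 Δ6=01110000 | 6Δ
t=1: Δ0=01110000 Δ1=00110000 | 1Δ

1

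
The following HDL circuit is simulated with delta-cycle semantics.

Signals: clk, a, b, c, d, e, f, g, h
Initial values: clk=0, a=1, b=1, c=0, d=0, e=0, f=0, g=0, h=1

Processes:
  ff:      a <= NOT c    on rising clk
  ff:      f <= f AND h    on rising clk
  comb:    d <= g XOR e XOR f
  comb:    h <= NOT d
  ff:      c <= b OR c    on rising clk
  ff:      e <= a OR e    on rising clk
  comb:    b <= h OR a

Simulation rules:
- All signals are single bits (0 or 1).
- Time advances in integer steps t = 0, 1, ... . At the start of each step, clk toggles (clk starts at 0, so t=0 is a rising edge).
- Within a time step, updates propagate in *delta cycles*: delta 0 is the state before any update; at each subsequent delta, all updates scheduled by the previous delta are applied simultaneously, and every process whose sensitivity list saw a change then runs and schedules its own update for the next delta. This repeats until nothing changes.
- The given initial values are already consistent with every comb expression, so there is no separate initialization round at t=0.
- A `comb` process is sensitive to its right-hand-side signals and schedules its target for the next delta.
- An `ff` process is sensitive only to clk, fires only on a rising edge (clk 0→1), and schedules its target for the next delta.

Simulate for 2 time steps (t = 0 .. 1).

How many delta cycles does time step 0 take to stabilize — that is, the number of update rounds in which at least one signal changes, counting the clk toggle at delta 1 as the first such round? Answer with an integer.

4

[bits: d,a,h,clk,f,b,c,e,g]
t=0: Δ0=011001000 Δ1=011101000 Δ2=011101110 Δ3=111101110 Δ4=110101110 | 4Δ
t=1: Δ0=110101110 Δ1=110001110 | 1Δ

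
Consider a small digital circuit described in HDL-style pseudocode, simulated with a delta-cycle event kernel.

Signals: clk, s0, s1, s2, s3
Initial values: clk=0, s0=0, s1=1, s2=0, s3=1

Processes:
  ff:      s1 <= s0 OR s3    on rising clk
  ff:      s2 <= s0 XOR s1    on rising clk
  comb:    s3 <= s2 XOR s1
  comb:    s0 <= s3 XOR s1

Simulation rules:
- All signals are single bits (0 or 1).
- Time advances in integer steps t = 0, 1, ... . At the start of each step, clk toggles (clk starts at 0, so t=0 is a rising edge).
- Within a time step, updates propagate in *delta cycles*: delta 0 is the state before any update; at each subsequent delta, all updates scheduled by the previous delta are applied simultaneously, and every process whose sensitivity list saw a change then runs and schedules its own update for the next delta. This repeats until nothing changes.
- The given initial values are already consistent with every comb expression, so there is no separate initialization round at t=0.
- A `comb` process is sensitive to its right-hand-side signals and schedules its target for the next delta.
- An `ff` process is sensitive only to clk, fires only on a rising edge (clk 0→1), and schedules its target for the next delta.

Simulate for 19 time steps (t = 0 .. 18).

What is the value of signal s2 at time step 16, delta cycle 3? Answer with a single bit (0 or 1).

1

t=0 Δ0: s3=1 s2=0 s0=0 s1=1 clk=0
  Δ1: clk:0→1
  Δ2: s2:0→1
  Δ3: s3:1→0
  Δ4: s0:0→1
  (4Δ to stable)
t=1 Δ0: s3=0 s2=1 s0=1 s1=1 clk=1
  Δ1: clk:1→0
  (1Δ to stable)
t=2 Δ0: s3=0 s2=1 s0=1 s1=1 clk=0
  Δ1: clk:0→1
  Δ2: s2:1→0
  Δ3: s3:0→1
  Δ4: s0:1→0
  (4Δ to stable)
t=3 Δ0: s3=1 s2=0 s0=0 s1=1 clk=1
  Δ1: clk:1→0
  (1Δ to stable)
t=4 Δ0: s3=1 s2=0 s0=0 s1=1 clk=0
  Δ1: clk:0→1
  Δ2: s2:0→1
  Δ3: s3:1→0
  Δ4: s0:0→1
  (4Δ to stable)
t=5 Δ0: s3=0 s2=1 s0=1 s1=1 clk=1
  Δ1: clk:1→0
  (1Δ to stable)
t=6 Δ0: s3=0 s2=1 s0=1 s1=1 clk=0
  Δ1: clk:0→1
  Δ2: s2:1→0
  Δ3: s3:0→1
  Δ4: s0:1→0
  (4Δ to stable)
t=7 Δ0: s3=1 s2=0 s0=0 s1=1 clk=1
  Δ1: clk:1→0
  (1Δ to stable)
t=8 Δ0: s3=1 s2=0 s0=0 s1=1 clk=0
  Δ1: clk:0→1
  Δ2: s2:0→1
  Δ3: s3:1→0
  Δ4: s0:0→1
  (4Δ to stable)
t=9 Δ0: s3=0 s2=1 s0=1 s1=1 clk=1
  Δ1: clk:1→0
  (1Δ to stable)
t=10 Δ0: s3=0 s2=1 s0=1 s1=1 clk=0
  Δ1: clk:0→1
  Δ2: s2:1→0
  Δ3: s3:0→1
  Δ4: s0:1→0
  (4Δ to stable)
t=11 Δ0: s3=1 s2=0 s0=0 s1=1 clk=1
  Δ1: clk:1→0
  (1Δ to stable)
t=12 Δ0: s3=1 s2=0 s0=0 s1=1 clk=0
  Δ1: clk:0→1
  Δ2: s2:0→1
  Δ3: s3:1→0
  Δ4: s0:0→1
  (4Δ to stable)
t=13 Δ0: s3=0 s2=1 s0=1 s1=1 clk=1
  Δ1: clk:1→0
  (1Δ to stable)
t=14 Δ0: s3=0 s2=1 s0=1 s1=1 clk=0
  Δ1: clk:0→1
  Δ2: s2:1→0
  Δ3: s3:0→1
  Δ4: s0:1→0
  (4Δ to stable)
t=15 Δ0: s3=1 s2=0 s0=0 s1=1 clk=1
  Δ1: clk:1→0
  (1Δ to stable)
t=16 Δ0: s3=1 s2=0 s0=0 s1=1 clk=0
  Δ1: clk:0→1
  Δ2: s2:0→1
  Δ3: s3:1→0
  Δ4: s0:0→1
  (4Δ to stable)
t=17 Δ0: s3=0 s2=1 s0=1 s1=1 clk=1
  Δ1: clk:1→0
  (1Δ to stable)
t=18 Δ0: s3=0 s2=1 s0=1 s1=1 clk=0
  Δ1: clk:0→1
  Δ2: s2:1→0
  Δ3: s3:0→1
  Δ4: s0:1→0
  (4Δ to stable)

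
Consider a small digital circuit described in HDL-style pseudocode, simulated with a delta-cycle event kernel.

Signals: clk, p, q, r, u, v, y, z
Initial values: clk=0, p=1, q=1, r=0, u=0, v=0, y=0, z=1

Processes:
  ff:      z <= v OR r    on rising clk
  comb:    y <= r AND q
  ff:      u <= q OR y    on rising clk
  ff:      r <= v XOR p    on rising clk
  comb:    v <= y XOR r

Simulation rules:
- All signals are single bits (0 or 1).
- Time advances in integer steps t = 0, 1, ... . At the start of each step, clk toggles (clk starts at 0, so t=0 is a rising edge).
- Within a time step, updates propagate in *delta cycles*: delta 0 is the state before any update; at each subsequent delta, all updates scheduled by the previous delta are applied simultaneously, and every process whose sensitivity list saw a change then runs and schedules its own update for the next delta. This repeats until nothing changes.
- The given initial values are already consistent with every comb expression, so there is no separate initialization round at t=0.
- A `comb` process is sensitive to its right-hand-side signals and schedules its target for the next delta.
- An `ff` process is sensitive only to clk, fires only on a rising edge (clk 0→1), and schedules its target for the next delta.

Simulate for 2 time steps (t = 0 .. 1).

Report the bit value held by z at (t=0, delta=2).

0

[bits: u,r,p,z,v,q,clk,y]
t=0: Δ0=00110100 Δ1=00110110 Δ2=11100110 Δ3=11101111 Δ4=11100111 | 4Δ
t=1: Δ0=11100111 Δ1=11100101 | 1Δ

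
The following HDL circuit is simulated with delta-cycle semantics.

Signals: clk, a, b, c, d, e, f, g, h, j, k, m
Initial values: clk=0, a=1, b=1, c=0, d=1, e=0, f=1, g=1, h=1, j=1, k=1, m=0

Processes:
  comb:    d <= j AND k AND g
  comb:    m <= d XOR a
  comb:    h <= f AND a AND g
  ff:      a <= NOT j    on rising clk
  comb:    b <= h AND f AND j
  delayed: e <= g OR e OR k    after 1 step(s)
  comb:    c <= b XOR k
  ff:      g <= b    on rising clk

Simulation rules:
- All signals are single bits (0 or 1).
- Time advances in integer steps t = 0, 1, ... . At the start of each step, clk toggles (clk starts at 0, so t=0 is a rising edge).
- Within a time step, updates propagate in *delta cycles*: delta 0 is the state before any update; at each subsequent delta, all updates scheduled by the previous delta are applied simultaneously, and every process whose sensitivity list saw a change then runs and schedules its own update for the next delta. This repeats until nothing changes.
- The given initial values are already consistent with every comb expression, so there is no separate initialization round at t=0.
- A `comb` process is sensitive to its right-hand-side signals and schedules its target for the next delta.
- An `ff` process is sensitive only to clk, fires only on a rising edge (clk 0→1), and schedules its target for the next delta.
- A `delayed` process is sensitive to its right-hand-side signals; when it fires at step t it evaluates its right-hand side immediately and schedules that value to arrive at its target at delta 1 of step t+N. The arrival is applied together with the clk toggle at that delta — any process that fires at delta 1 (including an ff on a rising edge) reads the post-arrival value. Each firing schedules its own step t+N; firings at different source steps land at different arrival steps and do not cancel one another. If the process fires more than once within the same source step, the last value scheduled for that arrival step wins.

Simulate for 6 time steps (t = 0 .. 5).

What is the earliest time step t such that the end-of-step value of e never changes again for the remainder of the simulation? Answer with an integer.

[bits: f,clk,m,k,a,h,j,c,d,g,b,e]
t=0: Δ0=100111101110 Δ1=110111101110 Δ2=110101101110 Δ3=111100101110 Δ4=111100101100 Δ5=111100111100 | 5Δ
t=1: Δ0=111100111100 Δ1=101100111100 | 1Δ
t=2: Δ0=101100111100 Δ1=111100111100 Δ2=111100111000 Δ3=111100110000 Δ4=110100110000 | 4Δ
t=3: Δ0=110100110000 Δ1=100100110001 | 1Δ
t=4: Δ0=100100110001 Δ1=110100110001 | 1Δ
t=5: Δ0=110100110001 Δ1=100100110001 | 1Δ

3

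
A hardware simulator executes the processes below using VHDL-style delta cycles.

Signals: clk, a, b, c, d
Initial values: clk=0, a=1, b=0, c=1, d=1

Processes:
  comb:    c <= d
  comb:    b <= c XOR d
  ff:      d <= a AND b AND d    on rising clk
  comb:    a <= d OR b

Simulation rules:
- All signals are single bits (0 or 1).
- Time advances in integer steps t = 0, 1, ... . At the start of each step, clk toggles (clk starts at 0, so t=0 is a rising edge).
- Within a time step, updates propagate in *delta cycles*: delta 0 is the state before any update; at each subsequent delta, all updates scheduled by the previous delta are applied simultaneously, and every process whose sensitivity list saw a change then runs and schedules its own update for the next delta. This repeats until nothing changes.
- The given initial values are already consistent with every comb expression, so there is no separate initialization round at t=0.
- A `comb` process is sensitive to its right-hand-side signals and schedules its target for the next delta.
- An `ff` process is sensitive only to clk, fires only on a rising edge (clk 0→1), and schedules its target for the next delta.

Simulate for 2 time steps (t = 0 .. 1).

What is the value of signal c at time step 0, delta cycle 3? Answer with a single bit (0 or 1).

0

t0.Δ0 a=1 c=1 clk=0 d=1 b=0
t0.Δ1 a=1 c=1 clk=1 d=1 b=0
t0.Δ2 a=1 c=1 clk=1 d=0 b=0
t0.Δ3 a=0 c=0 clk=1 d=0 b=1
t0.Δ4 a=1 c=0 clk=1 d=0 b=0
t0.Δ5 a=0 c=0 clk=1 d=0 b=0
t1.Δ0 a=0 c=0 clk=1 d=0 b=0
t1.Δ1 a=0 c=0 clk=0 d=0 b=0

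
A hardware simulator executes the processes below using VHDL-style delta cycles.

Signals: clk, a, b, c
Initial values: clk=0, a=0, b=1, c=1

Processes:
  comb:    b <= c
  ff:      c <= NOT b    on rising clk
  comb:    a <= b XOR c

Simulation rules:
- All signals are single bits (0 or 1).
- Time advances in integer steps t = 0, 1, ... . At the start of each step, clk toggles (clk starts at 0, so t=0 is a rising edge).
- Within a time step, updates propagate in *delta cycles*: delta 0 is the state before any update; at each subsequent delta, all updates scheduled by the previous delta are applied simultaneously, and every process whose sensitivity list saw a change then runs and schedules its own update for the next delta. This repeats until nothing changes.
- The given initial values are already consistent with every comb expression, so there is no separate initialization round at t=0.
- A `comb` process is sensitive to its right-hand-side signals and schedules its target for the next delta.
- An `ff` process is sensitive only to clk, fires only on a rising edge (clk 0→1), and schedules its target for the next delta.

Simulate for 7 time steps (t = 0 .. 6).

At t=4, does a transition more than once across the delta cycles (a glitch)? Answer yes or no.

yes

[bits: a,b,c,clk]
t=0: Δ0=0110 Δ1=0111 Δ2=0101 Δ3=1001 Δ4=0001 | 4Δ
t=1: Δ0=0001 Δ1=0000 | 1Δ
t=2: Δ0=0000 Δ1=0001 Δ2=0011 Δ3=1111 Δ4=0111 | 4Δ
t=3: Δ0=0111 Δ1=0110 | 1Δ
t=4: Δ0=0110 Δ1=0111 Δ2=0101 Δ3=1001 Δ4=0001 | 4Δ
t=5: Δ0=0001 Δ1=0000 | 1Δ
t=6: Δ0=0000 Δ1=0001 Δ2=0011 Δ3=1111 Δ4=0111 | 4Δ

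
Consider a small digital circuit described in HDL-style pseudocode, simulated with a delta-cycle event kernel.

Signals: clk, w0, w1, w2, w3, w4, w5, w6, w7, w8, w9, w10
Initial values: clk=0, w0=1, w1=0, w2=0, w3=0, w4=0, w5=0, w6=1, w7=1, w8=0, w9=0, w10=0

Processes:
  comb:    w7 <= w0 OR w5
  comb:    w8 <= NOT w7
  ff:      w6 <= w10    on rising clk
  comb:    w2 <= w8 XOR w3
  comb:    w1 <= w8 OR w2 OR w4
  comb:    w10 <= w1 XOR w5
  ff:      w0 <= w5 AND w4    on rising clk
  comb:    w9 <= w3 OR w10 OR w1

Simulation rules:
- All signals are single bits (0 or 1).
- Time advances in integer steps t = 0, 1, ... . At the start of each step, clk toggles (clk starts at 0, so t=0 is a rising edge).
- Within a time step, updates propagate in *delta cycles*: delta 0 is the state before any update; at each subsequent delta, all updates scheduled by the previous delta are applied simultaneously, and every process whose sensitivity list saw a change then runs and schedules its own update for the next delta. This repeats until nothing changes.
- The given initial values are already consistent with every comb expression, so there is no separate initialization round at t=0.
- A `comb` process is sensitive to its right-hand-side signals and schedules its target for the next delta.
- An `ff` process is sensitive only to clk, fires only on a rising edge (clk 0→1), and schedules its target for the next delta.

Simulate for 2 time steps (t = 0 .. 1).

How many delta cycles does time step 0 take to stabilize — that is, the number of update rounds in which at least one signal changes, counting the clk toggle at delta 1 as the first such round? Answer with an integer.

6

[bits: w10,w1,w9,w3,clk,w8,w7,w4,w5,w2,w6,w0]
t=0: Δ0=000000100011 Δ1=000010100011 Δ2=000010100000 Δ3=000010000000 Δ4=000011000000 Δ5=010011000100 Δ6=111011000100 | 6Δ
t=1: Δ0=111011000100 Δ1=111001000100 | 1Δ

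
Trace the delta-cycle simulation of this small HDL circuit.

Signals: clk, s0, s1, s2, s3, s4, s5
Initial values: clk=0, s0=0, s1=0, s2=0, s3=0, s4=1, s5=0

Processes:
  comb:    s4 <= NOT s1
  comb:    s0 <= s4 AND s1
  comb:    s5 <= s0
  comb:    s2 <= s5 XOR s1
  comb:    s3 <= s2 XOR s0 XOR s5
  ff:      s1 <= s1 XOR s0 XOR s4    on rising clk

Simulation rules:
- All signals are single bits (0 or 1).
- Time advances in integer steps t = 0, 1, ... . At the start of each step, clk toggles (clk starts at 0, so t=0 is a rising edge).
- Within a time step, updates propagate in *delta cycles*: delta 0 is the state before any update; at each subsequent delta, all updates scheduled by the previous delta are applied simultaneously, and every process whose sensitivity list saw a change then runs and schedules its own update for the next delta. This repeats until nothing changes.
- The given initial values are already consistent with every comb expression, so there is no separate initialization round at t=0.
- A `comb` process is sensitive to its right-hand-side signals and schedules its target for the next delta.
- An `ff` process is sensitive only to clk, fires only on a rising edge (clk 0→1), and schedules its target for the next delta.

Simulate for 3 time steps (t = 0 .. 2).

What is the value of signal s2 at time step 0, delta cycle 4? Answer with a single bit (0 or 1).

t0.Δ0 clk=0 s3=0 s5=0 s2=0 s4=1 s0=0 s1=0
t0.Δ1 clk=1 s3=0 s5=0 s2=0 s4=1 s0=0 s1=0
t0.Δ2 clk=1 s3=0 s5=0 s2=0 s4=1 s0=0 s1=1
t0.Δ3 clk=1 s3=0 s5=0 s2=1 s4=0 s0=1 s1=1
t0.Δ4 clk=1 s3=0 s5=1 s2=1 s4=0 s0=0 s1=1
t0.Δ5 clk=1 s3=0 s5=0 s2=0 s4=0 s0=0 s1=1
t0.Δ6 clk=1 s3=0 s5=0 s2=1 s4=0 s0=0 s1=1
t0.Δ7 clk=1 s3=1 s5=0 s2=1 s4=0 s0=0 s1=1
t1.Δ0 clk=1 s3=1 s5=0 s2=1 s4=0 s0=0 s1=1
t1.Δ1 clk=0 s3=1 s5=0 s2=1 s4=0 s0=0 s1=1
t2.Δ0 clk=0 s3=1 s5=0 s2=1 s4=0 s0=0 s1=1
t2.Δ1 clk=1 s3=1 s5=0 s2=1 s4=0 s0=0 s1=1

1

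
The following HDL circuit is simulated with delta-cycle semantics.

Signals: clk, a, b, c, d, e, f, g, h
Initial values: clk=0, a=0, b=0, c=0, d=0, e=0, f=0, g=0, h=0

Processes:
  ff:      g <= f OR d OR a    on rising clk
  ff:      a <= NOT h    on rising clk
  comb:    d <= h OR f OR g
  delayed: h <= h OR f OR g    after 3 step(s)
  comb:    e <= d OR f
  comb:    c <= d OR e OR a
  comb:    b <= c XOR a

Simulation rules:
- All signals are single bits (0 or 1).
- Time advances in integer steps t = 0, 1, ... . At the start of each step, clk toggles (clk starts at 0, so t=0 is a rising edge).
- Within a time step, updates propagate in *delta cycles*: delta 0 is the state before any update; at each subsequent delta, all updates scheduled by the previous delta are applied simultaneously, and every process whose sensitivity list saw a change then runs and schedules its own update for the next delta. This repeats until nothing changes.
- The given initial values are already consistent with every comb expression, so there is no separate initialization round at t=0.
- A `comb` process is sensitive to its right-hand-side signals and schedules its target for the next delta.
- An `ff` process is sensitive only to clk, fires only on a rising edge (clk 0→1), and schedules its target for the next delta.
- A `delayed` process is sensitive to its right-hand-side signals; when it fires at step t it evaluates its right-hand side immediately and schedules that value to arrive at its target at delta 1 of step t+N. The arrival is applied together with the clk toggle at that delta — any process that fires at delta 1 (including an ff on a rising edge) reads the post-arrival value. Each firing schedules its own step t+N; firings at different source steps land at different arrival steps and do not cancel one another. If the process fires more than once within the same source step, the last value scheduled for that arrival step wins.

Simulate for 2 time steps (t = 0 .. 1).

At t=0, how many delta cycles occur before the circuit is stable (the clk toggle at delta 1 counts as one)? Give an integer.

[bits: e,h,f,clk,c,g,b,a,d]
t=0: Δ0=000000000 Δ1=000100000 Δ2=000100010 Δ3=000110110 Δ4=000110010 | 4Δ
t=1: Δ0=000110010 Δ1=000010010 | 1Δ

4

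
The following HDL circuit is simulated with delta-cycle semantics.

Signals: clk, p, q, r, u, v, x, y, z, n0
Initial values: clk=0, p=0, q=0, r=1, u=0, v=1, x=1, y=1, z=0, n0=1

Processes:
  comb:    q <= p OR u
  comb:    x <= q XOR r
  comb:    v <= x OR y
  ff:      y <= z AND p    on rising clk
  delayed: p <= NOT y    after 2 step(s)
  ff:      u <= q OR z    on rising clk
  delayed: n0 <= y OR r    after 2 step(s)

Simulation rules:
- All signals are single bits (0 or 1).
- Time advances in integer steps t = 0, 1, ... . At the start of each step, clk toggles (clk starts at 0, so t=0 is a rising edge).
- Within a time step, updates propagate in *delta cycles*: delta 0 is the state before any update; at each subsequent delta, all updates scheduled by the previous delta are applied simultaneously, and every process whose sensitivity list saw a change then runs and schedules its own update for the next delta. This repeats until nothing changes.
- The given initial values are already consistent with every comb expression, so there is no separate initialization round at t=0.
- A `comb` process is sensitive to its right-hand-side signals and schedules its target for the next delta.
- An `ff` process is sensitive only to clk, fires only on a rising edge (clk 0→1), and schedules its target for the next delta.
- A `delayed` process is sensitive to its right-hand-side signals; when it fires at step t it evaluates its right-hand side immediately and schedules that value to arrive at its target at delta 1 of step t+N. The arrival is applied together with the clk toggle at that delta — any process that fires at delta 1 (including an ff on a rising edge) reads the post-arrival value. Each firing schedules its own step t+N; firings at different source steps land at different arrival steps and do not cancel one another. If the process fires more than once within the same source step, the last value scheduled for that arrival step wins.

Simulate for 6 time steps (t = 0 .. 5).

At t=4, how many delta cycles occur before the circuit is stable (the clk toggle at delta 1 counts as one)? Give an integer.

2

t=0 Δ0: y=1 q=0 clk=0 r=1 x=1 v=1 n0=1 u=0 p=0 z=0
  Δ1: clk:0→1
  Δ2: y:1→0
  (2Δ to stable)
t=1 Δ0: y=0 q=0 clk=1 r=1 x=1 v=1 n0=1 u=0 p=0 z=0
  Δ1: clk:1→0
  (1Δ to stable)
t=2 Δ0: y=0 q=0 clk=0 r=1 x=1 v=1 n0=1 u=0 p=0 z=0
  Δ1: clk:0→1, p:0→1
  Δ2: q:0→1
  Δ3: x:1→0
  Δ4: v:1→0
  (4Δ to stable)
t=3 Δ0: y=0 q=1 clk=1 r=1 x=0 v=0 n0=1 u=0 p=1 z=0
  Δ1: clk:1→0
  (1Δ to stable)
t=4 Δ0: y=0 q=1 clk=0 r=1 x=0 v=0 n0=1 u=0 p=1 z=0
  Δ1: clk:0→1
  Δ2: u:0→1
  (2Δ to stable)
t=5 Δ0: y=0 q=1 clk=1 r=1 x=0 v=0 n0=1 u=1 p=1 z=0
  Δ1: clk:1→0
  (1Δ to stable)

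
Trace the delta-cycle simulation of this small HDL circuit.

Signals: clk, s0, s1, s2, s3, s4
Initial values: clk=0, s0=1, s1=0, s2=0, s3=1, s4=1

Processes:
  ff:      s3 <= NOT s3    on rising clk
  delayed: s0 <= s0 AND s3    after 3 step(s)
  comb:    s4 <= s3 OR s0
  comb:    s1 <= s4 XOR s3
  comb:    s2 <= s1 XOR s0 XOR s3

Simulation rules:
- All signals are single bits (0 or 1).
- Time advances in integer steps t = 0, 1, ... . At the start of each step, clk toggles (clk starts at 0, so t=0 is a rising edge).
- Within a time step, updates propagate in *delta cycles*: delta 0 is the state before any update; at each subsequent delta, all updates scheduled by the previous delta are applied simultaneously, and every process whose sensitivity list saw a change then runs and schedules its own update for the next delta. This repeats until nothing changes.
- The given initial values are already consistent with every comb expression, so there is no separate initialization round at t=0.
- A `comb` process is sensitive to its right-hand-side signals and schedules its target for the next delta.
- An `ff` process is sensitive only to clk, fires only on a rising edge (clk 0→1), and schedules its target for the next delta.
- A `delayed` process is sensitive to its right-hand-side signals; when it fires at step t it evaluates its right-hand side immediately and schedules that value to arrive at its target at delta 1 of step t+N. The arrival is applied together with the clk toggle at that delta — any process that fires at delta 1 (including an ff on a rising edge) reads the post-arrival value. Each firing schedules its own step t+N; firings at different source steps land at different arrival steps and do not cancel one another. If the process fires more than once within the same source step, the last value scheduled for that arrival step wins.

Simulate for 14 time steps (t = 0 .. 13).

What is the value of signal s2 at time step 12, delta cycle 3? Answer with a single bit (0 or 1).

[bits: s4,s1,s2,clk,s0,s3]
t=0: Δ0=100011 Δ1=100111 Δ2=100110 Δ3=111110 Δ4=110110 | 4Δ
t=1: Δ0=110110 Δ1=110010 | 1Δ
t=2: Δ0=110010 Δ1=110110 Δ2=110111 Δ3=101111 Δ4=100111 | 4Δ
t=3: Δ0=100111 Δ1=100001 Δ2=101001 | 2Δ
t=4: Δ0=101001 Δ1=101101 Δ2=101100 Δ3=010100 Δ4=001100 Δ5=000100 | 5Δ
t=5: Δ0=000100 Δ1=000010 Δ2=101010 Δ3=111010 Δ4=110010 | 4Δ
t=6: Δ0=110010 Δ1=110100 Δ2=011101 Δ3=110101 Δ4=100101 Δ5=101101 | 5Δ
t=7: Δ0=101101 Δ1=101001 | 1Δ
t=8: Δ0=101001 Δ1=101101 Δ2=101100 Δ3=010100 Δ4=001100 Δ5=000100 | 5Δ
t=9: Δ0=000100 Δ1=000000 | 1Δ
t=10: Δ0=000000 Δ1=000100 Δ2=000101 Δ3=111101 Δ4=100101 Δ5=101101 | 5Δ
t=11: Δ0=101101 Δ1=101001 | 1Δ
t=12: Δ0=101001 Δ1=101101 Δ2=101100 Δ3=010100 Δ4=001100 Δ5=000100 | 5Δ
t=13: Δ0=000100 Δ1=000000 | 1Δ

0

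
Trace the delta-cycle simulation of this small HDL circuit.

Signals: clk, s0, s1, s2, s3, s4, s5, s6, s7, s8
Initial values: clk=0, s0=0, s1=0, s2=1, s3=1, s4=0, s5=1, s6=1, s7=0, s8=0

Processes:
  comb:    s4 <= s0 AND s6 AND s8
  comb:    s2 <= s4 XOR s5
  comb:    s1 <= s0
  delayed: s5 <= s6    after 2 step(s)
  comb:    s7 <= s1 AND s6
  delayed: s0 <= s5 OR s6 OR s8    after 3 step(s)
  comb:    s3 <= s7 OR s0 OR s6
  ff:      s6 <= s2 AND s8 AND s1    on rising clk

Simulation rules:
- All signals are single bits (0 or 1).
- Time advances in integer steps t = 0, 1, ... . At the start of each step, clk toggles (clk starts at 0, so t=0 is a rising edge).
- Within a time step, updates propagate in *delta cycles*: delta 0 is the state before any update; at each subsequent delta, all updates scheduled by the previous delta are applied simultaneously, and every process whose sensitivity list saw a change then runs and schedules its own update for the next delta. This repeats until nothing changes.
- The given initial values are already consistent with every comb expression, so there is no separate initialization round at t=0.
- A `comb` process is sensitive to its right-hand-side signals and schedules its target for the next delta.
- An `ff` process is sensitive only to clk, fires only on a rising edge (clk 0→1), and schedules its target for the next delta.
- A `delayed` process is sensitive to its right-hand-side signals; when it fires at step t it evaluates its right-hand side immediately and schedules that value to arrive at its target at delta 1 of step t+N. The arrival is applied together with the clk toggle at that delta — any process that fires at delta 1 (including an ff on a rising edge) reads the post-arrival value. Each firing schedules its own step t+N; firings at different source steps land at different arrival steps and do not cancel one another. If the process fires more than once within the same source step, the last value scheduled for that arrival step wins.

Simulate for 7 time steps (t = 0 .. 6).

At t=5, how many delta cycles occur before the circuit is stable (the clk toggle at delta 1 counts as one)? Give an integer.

[bits: s1,s5,s3,s2,clk,s8,s7,s0,s4,s6]
t=0: Δ0=0111000001 Δ1=0111100001 Δ2=0111100000 Δ3=0101100000 | 3Δ
t=1: Δ0=0101100000 Δ1=0101000000 | 1Δ
t=2: Δ0=0101000000 Δ1=0001100000 Δ2=0000100000 | 2Δ
t=3: Δ0=0000100000 Δ1=0000000100 Δ2=1010000100 | 2Δ
t=4: Δ0=1010000100 Δ1=1010100100 | 1Δ
t=5: Δ0=1010100100 Δ1=1010000000 Δ2=0000000000 | 2Δ
t=6: Δ0=0000000000 Δ1=0000100000 | 1Δ

2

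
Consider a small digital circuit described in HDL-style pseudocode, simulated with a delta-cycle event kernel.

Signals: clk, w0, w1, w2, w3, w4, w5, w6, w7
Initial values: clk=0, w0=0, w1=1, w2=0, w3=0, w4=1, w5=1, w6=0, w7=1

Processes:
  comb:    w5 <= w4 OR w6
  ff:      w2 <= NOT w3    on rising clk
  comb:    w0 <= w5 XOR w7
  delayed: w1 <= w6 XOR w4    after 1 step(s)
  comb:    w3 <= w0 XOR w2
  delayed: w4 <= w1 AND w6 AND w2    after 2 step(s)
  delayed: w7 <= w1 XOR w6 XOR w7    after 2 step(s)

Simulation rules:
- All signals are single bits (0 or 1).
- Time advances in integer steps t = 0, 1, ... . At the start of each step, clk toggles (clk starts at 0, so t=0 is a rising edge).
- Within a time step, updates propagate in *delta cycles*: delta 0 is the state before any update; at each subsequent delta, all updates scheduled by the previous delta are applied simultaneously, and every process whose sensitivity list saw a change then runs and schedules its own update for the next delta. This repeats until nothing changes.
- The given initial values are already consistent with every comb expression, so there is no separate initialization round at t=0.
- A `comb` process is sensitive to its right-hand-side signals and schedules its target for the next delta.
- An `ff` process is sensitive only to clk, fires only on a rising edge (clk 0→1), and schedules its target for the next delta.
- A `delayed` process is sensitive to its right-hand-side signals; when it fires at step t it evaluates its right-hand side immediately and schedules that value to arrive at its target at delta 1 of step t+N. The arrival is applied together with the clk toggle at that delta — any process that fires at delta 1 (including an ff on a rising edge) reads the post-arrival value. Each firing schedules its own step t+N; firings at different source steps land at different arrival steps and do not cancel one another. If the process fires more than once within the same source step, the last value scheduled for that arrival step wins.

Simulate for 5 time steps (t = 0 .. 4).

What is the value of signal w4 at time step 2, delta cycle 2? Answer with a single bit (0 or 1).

[bits: w3,w5,w2,w0,clk,w4,w1,w7,w6]
t=0: Δ0=010001110 Δ1=010011110 Δ2=011011110 Δ3=111011110 | 3Δ
t=1: Δ0=111011110 Δ1=111001110 | 1Δ
t=2: Δ0=111001110 Δ1=111010110 Δ2=100010110 Δ3=000110110 Δ4=100110110 | 4Δ
t=3: Δ0=100110110 Δ1=100100010 | 1Δ
t=4: Δ0=100100010 Δ1=100110010 | 1Δ

0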